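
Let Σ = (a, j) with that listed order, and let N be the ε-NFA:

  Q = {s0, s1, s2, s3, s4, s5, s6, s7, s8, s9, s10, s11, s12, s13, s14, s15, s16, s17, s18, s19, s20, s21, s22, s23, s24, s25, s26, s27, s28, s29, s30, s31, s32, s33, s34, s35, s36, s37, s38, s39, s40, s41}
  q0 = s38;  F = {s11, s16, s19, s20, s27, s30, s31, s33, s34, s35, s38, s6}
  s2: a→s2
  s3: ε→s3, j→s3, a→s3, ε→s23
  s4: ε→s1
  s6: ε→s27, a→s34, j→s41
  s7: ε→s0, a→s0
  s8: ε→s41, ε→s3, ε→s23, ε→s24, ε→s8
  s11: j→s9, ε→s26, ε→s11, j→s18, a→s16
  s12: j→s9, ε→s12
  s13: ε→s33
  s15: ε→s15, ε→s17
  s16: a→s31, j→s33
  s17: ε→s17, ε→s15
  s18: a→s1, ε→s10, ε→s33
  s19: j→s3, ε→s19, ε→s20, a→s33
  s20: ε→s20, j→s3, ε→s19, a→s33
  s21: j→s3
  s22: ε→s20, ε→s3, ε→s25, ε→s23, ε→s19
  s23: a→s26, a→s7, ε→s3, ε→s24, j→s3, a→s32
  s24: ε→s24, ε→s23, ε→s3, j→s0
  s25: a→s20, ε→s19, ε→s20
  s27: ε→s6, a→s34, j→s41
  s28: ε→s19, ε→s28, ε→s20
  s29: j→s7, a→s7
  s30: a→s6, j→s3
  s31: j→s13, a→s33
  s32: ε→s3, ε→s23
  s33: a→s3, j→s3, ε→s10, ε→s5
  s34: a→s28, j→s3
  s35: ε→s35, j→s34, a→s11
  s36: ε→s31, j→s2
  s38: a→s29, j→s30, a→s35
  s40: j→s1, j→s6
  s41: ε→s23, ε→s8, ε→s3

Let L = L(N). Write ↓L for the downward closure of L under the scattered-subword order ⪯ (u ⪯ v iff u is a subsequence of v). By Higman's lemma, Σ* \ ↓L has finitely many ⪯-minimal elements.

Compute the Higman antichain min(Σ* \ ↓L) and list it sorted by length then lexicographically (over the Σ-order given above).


|Q|=42, |F|=12, |δ|=93 (49 ε).
min D↑ (11 st, q0=0, F={6}): 0:a→1,j→2 1:a→3,j→4 2:a→5,j→6 3:a→7,j→8 4:a→9,j→6 5:a→4,j→6 6:a→6,j→6 7:a→10,j→8 8:a→6,j→6 9:a→8,j→6 10:a→8,j→8.
'jj': run [29, 23, 9] end={s0,s23,s24,s26,s3,s32,s41,s7,s8} — reject; 2/2 single-dels accept.
'aaja': N↓-sim [29, 27, 21, 14, 8] end={s0,s1,s23,s24,s26,s3,s32,s7} — reject; 4/4 deletions ∈↓L.
'ajaaa': N↓-sim [29, 27, 20, 14, 10, 7] end={s0,s23,s24,s26,s3,s32,s7} ∉↓L; 5/5 deletions ∈↓L.
'aaaaaa': run [29, 27, 21, 17, 12, 10, 7] end={s0,s23,s24,s26,s3,s32,s7} — reject; 6/6 del acc.
'aaaaaj': |S_i|=[29, 27, 21, 17, 12, 10, 7] end={s0,s23,s24,s26,s3,s32,s7} — reject; 6/6 deletions ∈↓L.
'jaaaaa': run [29, 23, 19, 14, 13, 10, 7] end={s0,s23,s24,s26,s3,s32,s7} rej; 6/6 single-dels accept.
6 minimals (antichain).

min(Σ*\↓L) = [jj, aaja, ajaaa, aaaaaa, aaaaaj, jaaaaa].


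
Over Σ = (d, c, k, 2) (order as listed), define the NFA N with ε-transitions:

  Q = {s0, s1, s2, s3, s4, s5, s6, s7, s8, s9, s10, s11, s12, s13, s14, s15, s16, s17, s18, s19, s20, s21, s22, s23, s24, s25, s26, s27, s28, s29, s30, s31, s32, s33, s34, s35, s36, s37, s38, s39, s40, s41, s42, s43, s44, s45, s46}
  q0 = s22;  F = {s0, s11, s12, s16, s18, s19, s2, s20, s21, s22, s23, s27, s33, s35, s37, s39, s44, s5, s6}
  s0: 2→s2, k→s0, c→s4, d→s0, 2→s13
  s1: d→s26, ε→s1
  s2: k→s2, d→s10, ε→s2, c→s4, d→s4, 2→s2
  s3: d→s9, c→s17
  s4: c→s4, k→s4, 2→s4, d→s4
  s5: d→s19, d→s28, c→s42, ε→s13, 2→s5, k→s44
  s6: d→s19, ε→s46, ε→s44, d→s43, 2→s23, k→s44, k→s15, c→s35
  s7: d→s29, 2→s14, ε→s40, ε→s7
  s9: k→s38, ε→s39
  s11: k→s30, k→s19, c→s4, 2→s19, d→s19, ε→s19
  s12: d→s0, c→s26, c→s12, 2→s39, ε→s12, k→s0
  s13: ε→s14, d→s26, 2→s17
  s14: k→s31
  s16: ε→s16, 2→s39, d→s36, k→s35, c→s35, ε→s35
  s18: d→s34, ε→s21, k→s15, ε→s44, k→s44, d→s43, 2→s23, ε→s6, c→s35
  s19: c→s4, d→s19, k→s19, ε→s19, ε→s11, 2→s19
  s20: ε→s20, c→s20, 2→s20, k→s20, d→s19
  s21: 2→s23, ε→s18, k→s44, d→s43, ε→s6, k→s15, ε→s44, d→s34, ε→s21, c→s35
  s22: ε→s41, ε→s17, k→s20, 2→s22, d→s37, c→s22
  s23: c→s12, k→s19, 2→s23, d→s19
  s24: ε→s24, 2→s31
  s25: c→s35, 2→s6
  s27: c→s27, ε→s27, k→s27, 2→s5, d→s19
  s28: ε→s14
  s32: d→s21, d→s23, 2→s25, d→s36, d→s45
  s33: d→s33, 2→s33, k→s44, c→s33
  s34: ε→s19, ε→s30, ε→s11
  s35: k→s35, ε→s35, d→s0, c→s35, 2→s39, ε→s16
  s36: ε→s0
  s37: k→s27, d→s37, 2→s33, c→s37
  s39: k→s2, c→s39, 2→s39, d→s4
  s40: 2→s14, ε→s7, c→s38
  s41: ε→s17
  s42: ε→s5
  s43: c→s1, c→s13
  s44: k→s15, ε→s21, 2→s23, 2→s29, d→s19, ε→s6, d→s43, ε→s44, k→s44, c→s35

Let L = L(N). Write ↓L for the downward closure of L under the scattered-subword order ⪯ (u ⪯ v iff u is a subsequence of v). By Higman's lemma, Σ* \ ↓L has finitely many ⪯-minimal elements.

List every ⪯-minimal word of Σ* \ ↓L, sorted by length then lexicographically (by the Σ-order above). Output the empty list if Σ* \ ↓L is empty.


|Q|=47, |F|=19, |δ|=155 (40 ε).
min D↑ (15 st, q0=0, F={8}): 0:d→1,c→0,k→2,2→0 1:d→1,c→1,k→3,2→4 2:d→5,c→2,k→2,2→2 3:d→5,c→3,k→3,2→6 4:d→4,c→4,k→7,2→4 5:d→5,c→8,k→5,2→5 6:d→5,c→6,k→7,2→6 7:d→5,c→9,k→7,2→10 8:d→8,c→8,k→8,2→8 9:d→11,c→9,k→9,2→12 10:d→5,c→13,k→5,2→10 11:d→11,c→8,k→11,2→14 12:d→8,c→12,k→14,2→12 13:d→11,c→13,k→11,2→12 14:d→8,c→8,k→14,2→14.
'kdc': run [37, 33, 17, 7] end={s1,s13,s14,s17,s26,s31,s4} — reject; 3/3 single-dels accept.
'd2kc2d': |S_i|=[37, 34, 32, 28, 15, 9, 3] end={s10,s26,s4} ∉↓L; 6/6 del acc.
'd2k2kc': |S_i|=[37, 34, 32, 28, 16, 12, 1] end={s4} ∉↓L; 6/6 deletions ∈↓L.
3 minimals (antichain).

A = [kdc, d2kc2d, d2k2kc].


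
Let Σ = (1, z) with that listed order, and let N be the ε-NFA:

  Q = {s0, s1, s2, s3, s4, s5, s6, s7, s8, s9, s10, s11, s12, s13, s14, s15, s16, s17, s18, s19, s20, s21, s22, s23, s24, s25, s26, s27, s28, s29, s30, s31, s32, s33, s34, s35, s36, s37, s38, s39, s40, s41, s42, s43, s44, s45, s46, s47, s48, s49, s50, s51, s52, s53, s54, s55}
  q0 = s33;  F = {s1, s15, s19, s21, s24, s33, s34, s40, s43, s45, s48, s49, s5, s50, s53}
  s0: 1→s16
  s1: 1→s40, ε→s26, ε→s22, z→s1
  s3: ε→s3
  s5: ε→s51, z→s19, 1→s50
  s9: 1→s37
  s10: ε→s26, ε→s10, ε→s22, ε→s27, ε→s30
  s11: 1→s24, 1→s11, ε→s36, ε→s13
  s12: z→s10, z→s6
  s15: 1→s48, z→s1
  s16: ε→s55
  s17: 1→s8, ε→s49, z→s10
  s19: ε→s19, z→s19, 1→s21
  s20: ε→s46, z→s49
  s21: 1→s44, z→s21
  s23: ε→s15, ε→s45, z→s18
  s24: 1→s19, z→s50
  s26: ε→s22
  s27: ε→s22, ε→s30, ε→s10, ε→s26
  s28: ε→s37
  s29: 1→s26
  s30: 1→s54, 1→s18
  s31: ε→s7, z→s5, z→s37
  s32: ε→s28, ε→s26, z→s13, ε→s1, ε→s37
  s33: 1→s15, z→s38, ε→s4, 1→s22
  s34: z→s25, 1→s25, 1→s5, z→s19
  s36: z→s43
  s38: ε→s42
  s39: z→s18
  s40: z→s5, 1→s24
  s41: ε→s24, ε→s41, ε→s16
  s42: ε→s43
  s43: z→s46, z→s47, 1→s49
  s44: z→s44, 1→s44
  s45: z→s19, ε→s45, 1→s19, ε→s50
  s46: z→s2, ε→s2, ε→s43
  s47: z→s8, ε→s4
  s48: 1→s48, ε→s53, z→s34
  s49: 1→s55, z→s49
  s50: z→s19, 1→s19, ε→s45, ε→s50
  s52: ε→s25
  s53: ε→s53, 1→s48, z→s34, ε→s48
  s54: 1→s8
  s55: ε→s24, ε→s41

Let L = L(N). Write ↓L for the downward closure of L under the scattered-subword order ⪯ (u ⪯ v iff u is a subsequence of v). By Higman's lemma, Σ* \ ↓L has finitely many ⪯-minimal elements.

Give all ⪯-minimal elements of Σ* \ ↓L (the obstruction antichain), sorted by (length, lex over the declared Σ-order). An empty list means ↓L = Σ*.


|Q|=56, |F|=15, |δ|=104 (47 ε).
min D↑ (14 st, q0=0, F={13}): 0:1→1,z→2 1:1→3,z→4 2:1→5,z→2 3:1→3,z→6 4:1→7,z→4 5:1→8,z→5 6:1→9,z→10 7:1→8,z→9 8:1→10,z→11 9:1→11,z→10 10:1→12,z→10 11:1→10,z→10 12:1→13,z→12 13:1→13,z→13 [Hopcroft].
'11zz11': run [30, 21, 16, 9, 4, 2, 1] end={s44} — reject; 6/6 deletions ∈↓L.
'z11111': |S_i|=[30, 26, 14, 9, 3, 2, 1] end={s44} ∉↓L; 6/6 deletions ∈↓L.
2 minimals (antichain).

min(Σ*\↓L) = [11zz11, z11111].


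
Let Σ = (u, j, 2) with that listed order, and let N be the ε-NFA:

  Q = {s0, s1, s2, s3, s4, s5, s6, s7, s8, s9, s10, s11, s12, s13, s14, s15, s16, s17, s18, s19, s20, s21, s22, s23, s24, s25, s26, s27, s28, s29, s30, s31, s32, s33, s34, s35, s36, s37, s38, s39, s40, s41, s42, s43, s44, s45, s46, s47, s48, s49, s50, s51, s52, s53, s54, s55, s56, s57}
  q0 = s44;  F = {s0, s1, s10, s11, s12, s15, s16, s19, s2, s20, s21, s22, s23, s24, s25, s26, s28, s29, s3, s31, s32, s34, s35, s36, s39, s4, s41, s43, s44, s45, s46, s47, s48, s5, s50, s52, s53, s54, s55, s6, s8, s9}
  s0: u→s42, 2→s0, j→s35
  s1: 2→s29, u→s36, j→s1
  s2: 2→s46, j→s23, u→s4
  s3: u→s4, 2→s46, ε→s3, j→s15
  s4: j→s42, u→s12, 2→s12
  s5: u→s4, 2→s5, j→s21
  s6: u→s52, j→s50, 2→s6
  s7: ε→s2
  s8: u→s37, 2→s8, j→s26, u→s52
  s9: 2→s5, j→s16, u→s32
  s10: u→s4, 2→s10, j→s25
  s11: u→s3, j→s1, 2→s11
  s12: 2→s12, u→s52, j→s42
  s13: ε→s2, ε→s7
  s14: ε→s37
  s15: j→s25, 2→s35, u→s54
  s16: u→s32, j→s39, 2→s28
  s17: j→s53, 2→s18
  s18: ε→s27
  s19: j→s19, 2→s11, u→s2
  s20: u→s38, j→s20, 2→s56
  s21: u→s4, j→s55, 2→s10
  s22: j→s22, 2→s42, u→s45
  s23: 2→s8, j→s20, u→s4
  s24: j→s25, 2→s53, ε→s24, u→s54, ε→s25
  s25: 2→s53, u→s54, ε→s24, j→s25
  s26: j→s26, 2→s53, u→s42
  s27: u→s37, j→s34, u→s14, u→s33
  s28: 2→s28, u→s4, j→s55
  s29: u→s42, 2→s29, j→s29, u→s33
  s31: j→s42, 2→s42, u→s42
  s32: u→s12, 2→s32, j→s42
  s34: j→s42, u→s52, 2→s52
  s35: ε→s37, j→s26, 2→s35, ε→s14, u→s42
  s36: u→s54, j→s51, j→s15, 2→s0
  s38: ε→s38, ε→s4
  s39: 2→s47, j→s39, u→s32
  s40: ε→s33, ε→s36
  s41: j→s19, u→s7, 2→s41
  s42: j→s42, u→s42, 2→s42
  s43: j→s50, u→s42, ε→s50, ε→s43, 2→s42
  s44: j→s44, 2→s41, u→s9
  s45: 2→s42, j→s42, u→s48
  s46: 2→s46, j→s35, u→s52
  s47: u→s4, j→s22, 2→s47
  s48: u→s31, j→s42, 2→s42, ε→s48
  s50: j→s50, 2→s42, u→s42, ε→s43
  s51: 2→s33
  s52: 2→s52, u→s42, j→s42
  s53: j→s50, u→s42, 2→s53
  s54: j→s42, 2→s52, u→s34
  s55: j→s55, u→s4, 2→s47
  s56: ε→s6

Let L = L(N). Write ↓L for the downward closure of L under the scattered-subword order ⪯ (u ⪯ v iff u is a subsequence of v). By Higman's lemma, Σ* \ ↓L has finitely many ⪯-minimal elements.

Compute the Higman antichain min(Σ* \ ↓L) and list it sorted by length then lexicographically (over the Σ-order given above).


|Q|=58, |F|=42, |δ|=159 (20 ε).
min D↑ (41 st, q0=0, F={9}): 0:u→1,j→0,2→2 1:u→3,j→4,2→5 2:u→6,j→7,2→2 3:u→8,j→9,2→3 4:u→3,j→10,2→11 5:u→12,j→13,2→5 6:u→12,j→14,2→15 7:u→6,j→7,2→16 8:u→17,j→9,2→8 9:u→9,j→9,2→9 10:u→3,j→10,2→18 11:u→12,j→19,2→11 12:u→8,j→9,2→8 13:u→12,j→19,2→20 14:u→12,j→21,2→22 15:u→17,j→23,2→15 16:u→24,j→25,2→16 17:u→9,j→9,2→17 18:u→12,j→26,2→18 19:u→12,j→19,2→18 20:u→12,j→27,2→20 21:u→12,j→21,2→28 22:u→17,j→29,2→22 23:u→9,j→29,2→23 24:u→12,j→30,2→15 25:u→31,j→25,2→32 26:u→33,j→26,2→9 27:u→34,j→27,2→35 28:u→17,j→36,2→28 29:u→9,j→29,2→35 30:u→34,j→27,2→23 31:u→34,j→30,2→37 32:u→9,j→32,2→32 33:u→38,j→9,2→9 34:u→39,j→9,2→17 35:u→9,j→36,2→35 36:u→9,j→36,2→9 37:u→9,j→23,2→37 38:u→40,j→9,2→9 39:u→17,j→9,2→17 40:u→9,j→9,2→9 [Hopcroft].
'uuj': run [50, 44, 12, 1] end={s42} rej; 3/3 single-dels accept.
'uuuuu': N↓-sim [50, 44, 12, 6, 3, 1] end={s42} — reject; 5/5 del acc.
'2u2uu': N↓-sim [50, 46, 33, 16, 3, 1] end={s42} — reject; 5/5 single-dels accept.
'2u2ju': run [50, 46, 33, 16, 8, 1] end={s42} — reject; 5/5 deletions ∈↓L.
'ujj2j2': |S_i|=[50, 44, 36, 24, 15, 7, 1] end={s42} rej; 6/6 deletions ∈↓L.
'2j2j2u': |S_i|=[50, 46, 41, 34, 24, 12, 2] end={s33,s42} rej; 6/6 del acc.
6 minimals (antichain).

A = [uuj, uuuuu, 2u2uu, 2u2ju, ujj2j2, 2j2j2u].


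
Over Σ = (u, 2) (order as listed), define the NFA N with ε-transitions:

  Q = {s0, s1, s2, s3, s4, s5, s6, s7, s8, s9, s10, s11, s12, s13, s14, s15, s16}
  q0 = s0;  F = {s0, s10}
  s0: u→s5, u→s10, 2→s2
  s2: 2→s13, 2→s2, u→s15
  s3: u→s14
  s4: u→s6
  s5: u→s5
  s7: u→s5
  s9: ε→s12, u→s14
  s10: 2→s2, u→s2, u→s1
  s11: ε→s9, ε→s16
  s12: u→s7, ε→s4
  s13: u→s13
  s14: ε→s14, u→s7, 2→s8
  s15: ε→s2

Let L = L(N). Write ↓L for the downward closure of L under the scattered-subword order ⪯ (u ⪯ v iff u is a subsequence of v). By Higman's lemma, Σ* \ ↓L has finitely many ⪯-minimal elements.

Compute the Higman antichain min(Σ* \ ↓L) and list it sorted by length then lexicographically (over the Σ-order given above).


|Q|=17, |F|=2, |δ|=24 (6 ε).
min D↑ (3 st, q0=0, F={2}): 0:u→1,2→2 1:u→2,2→2 2:u→2,2→2.
'2': run [7, 3] end={s13,s15,s2} rej; 1/1 deletions ∈↓L.
'uu': |S_i|=[7, 6, 5] end={s1,s13,s15,s2,s5} ∉↓L; 2/2 single-dels accept.
2 minimals (antichain).

min(Σ*\↓L) = [2, uu].


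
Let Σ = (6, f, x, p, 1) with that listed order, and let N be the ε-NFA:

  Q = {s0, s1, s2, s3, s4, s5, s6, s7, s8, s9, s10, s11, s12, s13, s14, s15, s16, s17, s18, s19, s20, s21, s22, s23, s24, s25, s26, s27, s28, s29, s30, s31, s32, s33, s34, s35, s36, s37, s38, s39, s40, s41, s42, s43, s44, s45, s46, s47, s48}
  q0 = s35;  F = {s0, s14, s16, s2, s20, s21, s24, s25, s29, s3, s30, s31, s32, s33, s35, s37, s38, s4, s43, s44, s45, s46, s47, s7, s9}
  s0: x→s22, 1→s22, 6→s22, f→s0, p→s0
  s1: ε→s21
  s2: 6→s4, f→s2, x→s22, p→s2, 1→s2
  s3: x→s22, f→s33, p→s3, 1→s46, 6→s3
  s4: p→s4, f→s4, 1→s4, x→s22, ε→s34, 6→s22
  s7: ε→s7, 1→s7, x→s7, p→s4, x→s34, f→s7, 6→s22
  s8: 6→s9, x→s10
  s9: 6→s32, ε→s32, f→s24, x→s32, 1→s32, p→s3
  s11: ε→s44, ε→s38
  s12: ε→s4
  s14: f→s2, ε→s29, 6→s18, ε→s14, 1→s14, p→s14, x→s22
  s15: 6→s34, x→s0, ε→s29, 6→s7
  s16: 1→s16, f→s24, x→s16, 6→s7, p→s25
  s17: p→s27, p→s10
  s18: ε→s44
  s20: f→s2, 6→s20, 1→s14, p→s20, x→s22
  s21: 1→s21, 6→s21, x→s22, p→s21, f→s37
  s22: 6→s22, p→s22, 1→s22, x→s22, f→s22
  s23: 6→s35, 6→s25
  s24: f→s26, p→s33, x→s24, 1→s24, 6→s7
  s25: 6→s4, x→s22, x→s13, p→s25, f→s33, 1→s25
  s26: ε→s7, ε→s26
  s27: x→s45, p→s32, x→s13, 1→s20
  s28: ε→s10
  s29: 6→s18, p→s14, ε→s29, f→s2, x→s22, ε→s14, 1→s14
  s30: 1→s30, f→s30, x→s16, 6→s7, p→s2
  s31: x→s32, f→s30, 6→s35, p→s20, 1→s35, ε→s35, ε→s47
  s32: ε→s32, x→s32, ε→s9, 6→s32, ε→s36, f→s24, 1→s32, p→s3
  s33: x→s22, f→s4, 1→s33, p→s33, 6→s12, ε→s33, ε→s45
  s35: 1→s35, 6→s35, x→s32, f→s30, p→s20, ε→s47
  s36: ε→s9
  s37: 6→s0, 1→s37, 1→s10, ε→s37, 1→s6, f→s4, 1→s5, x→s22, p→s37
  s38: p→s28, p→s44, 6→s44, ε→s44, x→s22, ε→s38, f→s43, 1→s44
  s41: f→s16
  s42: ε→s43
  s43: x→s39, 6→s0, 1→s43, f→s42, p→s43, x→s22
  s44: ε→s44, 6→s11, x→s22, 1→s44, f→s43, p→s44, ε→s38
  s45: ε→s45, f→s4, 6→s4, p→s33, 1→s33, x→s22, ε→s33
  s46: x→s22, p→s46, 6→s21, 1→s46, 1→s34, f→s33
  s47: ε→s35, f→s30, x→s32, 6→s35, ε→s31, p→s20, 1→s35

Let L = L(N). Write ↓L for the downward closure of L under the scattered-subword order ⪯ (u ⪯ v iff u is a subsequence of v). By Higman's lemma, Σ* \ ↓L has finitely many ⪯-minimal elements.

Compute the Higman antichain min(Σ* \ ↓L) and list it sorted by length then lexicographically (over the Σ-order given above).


|Q|=49, |F|=25, |δ|=187 (35 ε).
min D↑ (20 st, q0=0, F={9}): 0:6→0,f→1,x→2,p→3,1→0 1:6→4,f→1,x→5,p→6,1→1 2:6→2,f→7,x→2,p→8,1→2 3:6→3,f→6,x→9,p→3,1→10 4:6→9,f→4,x→4,p→11,1→4 5:6→4,f→7,x→5,p→12,1→5 6:6→11,f→6,x→9,p→6,1→6 7:6→4,f→4,x→7,p→13,1→7 8:6→8,f→13,x→9,p→8,1→14 9:6→9,f→9,x→9,p→9,1→9 10:6→15,f→6,x→9,p→10,1→10 11:6→9,f→11,x→9,p→11,1→11 12:6→11,f→13,x→9,p→12,1→12 13:6→11,f→11,x→9,p→13,1→13 14:6→16,f→13,x→9,p→14,1→14 15:6→15,f→17,x→9,p→15,1→15 16:6→16,f→18,x→9,p→16,1→16 17:6→19,f→17,x→9,p→17,1→17 18:6→19,f→11,x→9,p→18,1→18 19:6→9,f→19,x→9,p→19,1→9.
'px': run [39, 28, 3] end={s13,s22,s39} — reject; 2/2 del acc.
'f66': run [39, 22, 6, 1] end={s22} — reject; 3/3 del acc.
'xff6': N↓-sim [39, 24, 14, 6, 1] end={s22} — reject; 4/4 del acc.
'p16f61': run [39, 28, 26, 18, 11, 2, 1] end={s22} ∉↓L; 6/6 del acc.
4 obstructions.

Antichain: [px, f66, xff6, p16f61].


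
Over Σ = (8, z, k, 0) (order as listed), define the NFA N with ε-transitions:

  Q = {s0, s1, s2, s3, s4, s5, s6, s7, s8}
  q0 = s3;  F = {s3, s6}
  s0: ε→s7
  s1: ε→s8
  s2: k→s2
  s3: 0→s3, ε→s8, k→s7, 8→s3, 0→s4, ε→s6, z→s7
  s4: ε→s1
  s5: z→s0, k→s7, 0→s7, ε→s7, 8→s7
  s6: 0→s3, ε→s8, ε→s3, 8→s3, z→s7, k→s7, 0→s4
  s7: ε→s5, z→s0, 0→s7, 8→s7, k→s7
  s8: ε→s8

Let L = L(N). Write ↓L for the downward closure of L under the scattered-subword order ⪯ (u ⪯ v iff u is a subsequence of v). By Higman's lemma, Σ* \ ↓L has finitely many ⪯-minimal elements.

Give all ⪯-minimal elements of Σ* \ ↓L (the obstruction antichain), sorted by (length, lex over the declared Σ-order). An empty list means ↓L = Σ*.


|Q|=9, |F|=2, |δ|=29 (10 ε).
min D↑ (2 st, q0=0, F={1}): 0:8→0,z→1,k→1,0→0 1:8→1,z→1,k→1,0→1 (ε-aug+det+¬).
'z': N↓-sim [8, 3] end={s0,s5,s7} — reject; 1/1 del acc.
'k': run [8, 3] end={s0,s5,s7} ∉↓L; 1/1 deletions ∈↓L.
2 words, ⪯-incomp.

min(Σ*\↓L) = [z, k].


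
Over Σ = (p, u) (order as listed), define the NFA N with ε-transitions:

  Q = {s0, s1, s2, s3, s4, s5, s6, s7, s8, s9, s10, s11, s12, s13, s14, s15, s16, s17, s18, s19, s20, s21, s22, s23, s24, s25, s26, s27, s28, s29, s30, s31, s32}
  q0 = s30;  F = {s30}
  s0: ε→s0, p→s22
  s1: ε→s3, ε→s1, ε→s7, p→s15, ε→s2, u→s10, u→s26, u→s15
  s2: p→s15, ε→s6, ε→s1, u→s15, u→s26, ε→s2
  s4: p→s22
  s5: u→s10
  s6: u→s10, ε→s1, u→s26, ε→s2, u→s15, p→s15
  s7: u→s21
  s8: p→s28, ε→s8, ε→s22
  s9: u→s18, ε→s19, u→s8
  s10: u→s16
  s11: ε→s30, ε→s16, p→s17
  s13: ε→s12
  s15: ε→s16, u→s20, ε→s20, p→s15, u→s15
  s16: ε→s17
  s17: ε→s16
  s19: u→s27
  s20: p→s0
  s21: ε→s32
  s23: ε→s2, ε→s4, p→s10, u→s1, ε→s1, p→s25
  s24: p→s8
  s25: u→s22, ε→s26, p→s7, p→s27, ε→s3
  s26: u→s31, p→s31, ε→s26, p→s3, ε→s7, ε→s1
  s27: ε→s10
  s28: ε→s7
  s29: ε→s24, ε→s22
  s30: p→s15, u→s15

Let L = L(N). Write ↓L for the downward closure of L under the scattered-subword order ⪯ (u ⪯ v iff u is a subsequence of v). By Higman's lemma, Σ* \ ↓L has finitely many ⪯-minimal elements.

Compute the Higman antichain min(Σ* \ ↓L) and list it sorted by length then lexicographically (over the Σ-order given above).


A = [p, u].

|Q|=33, |F|=1, |δ|=70 (33 ε).
min D↑ (2 st, q0=0, F={1}): 0:p→1,u→1 1:p→1,u→1 [Hopcroft].
'p': |S_i|=[7, 6] end={s0,s15,s16,s17,s20,s22} ∉↓L; 1/1 single-dels accept.
'u': run [7, 6] end={s0,s15,s16,s17,s20,s22} ∉↓L; 1/1 deletions ∈↓L.
2 obstructions.


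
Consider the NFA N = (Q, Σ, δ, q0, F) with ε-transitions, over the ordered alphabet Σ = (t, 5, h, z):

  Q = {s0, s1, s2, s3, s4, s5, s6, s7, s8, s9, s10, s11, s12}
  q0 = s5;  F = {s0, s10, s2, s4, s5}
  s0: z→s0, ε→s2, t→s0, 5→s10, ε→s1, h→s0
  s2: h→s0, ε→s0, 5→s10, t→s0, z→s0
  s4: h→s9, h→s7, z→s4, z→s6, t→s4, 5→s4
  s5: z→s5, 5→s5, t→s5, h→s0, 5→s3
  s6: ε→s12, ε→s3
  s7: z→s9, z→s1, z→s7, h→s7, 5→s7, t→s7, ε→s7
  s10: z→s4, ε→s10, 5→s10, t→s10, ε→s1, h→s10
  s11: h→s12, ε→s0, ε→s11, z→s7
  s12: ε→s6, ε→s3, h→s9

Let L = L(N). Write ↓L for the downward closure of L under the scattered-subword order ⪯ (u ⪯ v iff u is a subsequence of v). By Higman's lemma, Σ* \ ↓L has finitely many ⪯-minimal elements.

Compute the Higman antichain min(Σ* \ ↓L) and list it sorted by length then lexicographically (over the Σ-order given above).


|Q|=13, |F|=5, |δ|=44 (12 ε).
min D↑ (5 st, q0=0, F={4}): 0:t→0,5→0,h→1,z→0 1:t→1,5→2,h→1,z→1 2:t→2,5→2,h→2,z→3 3:t→3,5→3,h→4,z→3 4:t→4,5→4,h→4,z→4 [Hopcroft].
'h5zh': N↓-sim [11, 10, 8, 7, 3] end={s1,s7,s9} — reject; 4/4 del acc.
1 words, ⪯-incomp.

Antichain: [h5zh].


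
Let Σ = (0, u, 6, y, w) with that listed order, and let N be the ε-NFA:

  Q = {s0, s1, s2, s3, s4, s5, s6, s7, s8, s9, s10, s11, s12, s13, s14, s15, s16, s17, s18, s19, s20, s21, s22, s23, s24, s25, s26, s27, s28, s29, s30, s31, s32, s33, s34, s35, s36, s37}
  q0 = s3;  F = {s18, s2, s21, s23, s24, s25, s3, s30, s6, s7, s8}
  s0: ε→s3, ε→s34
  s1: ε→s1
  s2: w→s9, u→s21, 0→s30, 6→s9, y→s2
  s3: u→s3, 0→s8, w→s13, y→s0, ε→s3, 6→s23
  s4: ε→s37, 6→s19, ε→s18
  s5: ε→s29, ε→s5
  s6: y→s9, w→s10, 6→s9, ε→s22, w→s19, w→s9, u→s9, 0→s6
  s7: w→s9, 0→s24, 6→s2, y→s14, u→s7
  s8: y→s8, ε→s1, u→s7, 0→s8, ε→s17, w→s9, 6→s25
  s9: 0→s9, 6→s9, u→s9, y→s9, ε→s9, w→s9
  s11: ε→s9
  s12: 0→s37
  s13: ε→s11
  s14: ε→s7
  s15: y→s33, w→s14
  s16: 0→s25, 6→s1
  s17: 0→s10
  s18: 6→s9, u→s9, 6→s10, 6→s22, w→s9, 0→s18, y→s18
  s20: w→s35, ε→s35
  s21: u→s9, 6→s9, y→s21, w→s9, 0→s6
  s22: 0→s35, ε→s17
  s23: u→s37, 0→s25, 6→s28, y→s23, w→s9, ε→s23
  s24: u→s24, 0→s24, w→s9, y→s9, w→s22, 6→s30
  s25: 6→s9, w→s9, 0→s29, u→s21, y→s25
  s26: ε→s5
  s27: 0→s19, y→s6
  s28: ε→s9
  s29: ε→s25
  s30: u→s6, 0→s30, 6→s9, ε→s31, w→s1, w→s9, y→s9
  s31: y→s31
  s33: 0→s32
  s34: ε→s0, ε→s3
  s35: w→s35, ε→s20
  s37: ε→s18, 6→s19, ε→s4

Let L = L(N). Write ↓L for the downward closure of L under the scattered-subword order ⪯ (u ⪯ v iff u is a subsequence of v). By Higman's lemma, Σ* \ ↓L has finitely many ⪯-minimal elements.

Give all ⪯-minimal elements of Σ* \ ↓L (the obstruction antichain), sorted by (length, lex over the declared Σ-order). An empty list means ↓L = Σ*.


A = [w, 66, 6uu, 0u0y].

|Q|=38, |F|=11, |δ|=108 (27 ε).
min D↑ (12 st, q0=0, F={3}): 0:0→1,u→0,6→2,y→0,w→3 1:0→1,u→4,6→5,y→1,w→3 2:0→5,u→6,6→3,y→2,w→3 3:0→3,u→3,6→3,y→3,w→3 4:0→7,u→4,6→8,y→4,w→3 5:0→5,u→9,6→3,y→5,w→3 6:0→6,u→3,6→3,y→6,w→3 7:0→7,u→7,6→10,y→3,w→3 8:0→10,u→9,6→3,y→8,w→3 9:0→11,u→3,6→3,y→9,w→3 10:0→10,u→11,6→3,y→3,w→3 11:0→11,u→3,6→3,y→3,w→3.
'w': run [29, 10] end={s1,s10,s11,s13,s17,s19,s20,s22,s35,s9} — reject; 1/1 single-dels accept.
'66': |S_i|=[29, 20, 8] end={s10,s17,s19,s20,s22,s28,s35,s9} ∉↓L; 2/2 del acc.
'6uu': N↓-sim [29, 20, 12, 1] end={s9} ∉↓L; 3/3 deletions ∈↓L.
'0u0y': |S_i|=[29, 20, 16, 12, 2] end={s31,s9} rej; 4/4 deletions ∈↓L.
4 minimals (antichain).


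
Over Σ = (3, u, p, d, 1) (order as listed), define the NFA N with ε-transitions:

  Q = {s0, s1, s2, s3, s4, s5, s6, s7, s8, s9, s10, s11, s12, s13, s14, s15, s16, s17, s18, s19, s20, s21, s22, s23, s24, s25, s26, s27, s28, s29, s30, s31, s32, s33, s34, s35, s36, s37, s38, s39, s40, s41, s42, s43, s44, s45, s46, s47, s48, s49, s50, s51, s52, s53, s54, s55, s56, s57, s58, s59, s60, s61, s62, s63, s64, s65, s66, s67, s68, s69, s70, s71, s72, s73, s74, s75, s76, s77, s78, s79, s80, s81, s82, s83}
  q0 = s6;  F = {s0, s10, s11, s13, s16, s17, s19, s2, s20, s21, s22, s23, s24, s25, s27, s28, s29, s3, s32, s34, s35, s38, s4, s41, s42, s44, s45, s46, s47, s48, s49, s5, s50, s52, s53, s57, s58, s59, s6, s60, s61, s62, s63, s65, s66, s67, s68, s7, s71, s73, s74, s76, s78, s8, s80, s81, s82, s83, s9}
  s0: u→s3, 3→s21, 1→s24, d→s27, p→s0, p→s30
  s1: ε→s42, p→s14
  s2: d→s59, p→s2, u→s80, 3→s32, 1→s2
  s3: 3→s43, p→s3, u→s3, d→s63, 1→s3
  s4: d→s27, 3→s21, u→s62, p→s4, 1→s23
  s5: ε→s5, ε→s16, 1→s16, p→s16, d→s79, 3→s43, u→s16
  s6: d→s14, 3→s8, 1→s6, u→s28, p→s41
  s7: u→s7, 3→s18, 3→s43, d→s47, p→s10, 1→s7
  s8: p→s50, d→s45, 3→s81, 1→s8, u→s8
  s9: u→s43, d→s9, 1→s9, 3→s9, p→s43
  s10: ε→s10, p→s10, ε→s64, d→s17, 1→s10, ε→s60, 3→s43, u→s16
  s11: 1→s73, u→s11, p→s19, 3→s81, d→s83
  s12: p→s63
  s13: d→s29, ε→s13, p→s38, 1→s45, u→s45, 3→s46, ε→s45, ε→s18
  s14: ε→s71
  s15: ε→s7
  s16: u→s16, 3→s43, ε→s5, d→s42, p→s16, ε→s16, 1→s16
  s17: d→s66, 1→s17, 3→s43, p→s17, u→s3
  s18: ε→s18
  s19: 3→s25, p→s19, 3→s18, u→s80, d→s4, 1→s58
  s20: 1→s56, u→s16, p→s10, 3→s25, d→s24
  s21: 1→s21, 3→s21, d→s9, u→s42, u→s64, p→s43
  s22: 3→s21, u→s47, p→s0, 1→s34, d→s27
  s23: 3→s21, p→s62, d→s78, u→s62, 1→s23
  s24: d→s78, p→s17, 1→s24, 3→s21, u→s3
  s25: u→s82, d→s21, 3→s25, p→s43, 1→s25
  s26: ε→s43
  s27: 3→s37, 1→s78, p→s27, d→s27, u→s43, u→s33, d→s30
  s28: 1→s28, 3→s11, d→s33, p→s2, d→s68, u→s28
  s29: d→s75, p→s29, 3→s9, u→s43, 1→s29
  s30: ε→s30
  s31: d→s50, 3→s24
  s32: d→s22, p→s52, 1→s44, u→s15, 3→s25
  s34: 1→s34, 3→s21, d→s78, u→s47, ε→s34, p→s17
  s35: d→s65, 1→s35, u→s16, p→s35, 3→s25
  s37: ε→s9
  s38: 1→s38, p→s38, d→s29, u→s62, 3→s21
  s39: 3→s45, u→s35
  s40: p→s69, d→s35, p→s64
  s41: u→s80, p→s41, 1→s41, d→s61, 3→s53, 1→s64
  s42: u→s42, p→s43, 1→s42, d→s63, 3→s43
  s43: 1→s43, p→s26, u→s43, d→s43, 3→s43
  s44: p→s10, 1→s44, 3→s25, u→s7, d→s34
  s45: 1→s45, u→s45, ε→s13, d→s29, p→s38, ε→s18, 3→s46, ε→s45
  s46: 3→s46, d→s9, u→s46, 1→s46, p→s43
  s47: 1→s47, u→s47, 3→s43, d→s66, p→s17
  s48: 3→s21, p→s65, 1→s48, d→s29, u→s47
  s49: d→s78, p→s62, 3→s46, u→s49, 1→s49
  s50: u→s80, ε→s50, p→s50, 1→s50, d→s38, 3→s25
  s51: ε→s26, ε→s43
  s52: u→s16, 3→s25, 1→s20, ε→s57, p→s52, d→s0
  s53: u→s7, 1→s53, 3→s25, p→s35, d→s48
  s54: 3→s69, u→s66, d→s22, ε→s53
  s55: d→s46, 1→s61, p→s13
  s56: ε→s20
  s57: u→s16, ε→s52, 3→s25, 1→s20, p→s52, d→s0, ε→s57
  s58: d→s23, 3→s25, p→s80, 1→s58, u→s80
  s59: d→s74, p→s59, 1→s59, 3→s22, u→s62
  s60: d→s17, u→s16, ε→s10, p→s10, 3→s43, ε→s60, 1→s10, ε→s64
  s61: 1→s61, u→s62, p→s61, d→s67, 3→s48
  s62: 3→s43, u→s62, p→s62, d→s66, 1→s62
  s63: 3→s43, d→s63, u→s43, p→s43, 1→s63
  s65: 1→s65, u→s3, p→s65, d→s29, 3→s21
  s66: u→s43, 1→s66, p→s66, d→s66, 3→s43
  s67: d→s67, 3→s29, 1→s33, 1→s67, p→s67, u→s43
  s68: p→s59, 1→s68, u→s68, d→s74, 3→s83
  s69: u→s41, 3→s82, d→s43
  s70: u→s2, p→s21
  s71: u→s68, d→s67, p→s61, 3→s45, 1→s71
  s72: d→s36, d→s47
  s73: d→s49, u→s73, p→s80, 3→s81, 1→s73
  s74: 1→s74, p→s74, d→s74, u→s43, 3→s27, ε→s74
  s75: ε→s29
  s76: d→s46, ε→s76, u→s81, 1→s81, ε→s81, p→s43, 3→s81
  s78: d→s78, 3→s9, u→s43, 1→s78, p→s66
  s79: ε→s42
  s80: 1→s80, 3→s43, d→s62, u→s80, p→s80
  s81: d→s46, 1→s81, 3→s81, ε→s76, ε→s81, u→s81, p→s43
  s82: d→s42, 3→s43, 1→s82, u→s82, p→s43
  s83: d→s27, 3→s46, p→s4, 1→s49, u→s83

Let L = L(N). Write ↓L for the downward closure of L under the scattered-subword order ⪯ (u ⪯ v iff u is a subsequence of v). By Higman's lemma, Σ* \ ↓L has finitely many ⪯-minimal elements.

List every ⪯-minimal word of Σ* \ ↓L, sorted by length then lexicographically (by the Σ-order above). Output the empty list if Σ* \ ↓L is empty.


min(Σ*\↓L) = [33p, pu3, ddu, u31p3, p3pudp].

|Q|=84, |F|=59, |δ|=370 (39 ε).
min D↑ (55 st, q0=0, F={15}): 0:3→1,u→2,p→3,d→4,1→0 1:3→5,u→1,p→6,d→7,1→1 2:3→8,u→2,p→9,d→10,1→2 3:3→11,u→12,p→3,d→13,1→3 4:3→7,u→10,p→13,d→14,1→4 5:3→5,u→5,p→15,d→16,1→5 6:3→17,u→12,p→6,d→18,1→6 7:3→16,u→7,p→18,d→19,1→7 8:3→5,u→8,p→20,d→21,1→22 9:3→23,u→12,p→9,d→24,1→9 10:3→21,u→10,p→24,d→25,1→10 11:3→17,u→26,p→27,d→28,1→11 12:3→15,u→12,p→12,d→29,1→12 13:3→28,u→29,p→13,d→14,1→13 14:3→19,u→15,p→14,d→14,1→14 15:3→15,u→15,p→15,d→15,1→15 16:3→16,u→16,p→15,d→30,1→16 17:3→17,u→31,p→15,d→32,1→17 18:3→32,u→29,p→18,d→19,1→18 19:3→30,u→15,p→19,d→19,1→19 20:3→17,u→12,p→20,d→33,1→34 21:3→16,u→21,p→33,d→35,1→36 22:3→5,u→22,p→12,d→36,1→22 23:3→17,u→26,p→37,d→38,1→39 24:3→38,u→29,p→24,d→25,1→24 25:3→35,u→15,p→25,d→25,1→25 26:3→15,u→26,p→40,d→41,1→26 27:3→17,u→42,p→27,d→43,1→27 28:3→32,u→41,p→43,d→19,1→28 29:3→15,u→29,p→29,d→44,1→29 30:3→30,u→15,p→15,d→30,1→30 31:3→15,u→31,p→15,d→45,1→31 32:3→32,u→45,p→15,d→30,1→32 33:3→32,u→29,p→33,d→35,1→46 34:3→17,u→12,p→12,d→46,1→34 35:3→30,u→15,p→35,d→35,1→47 36:3→16,u→36,p→29,d→47,1→36 37:3→17,u→42,p→37,d→48,1→49 38:3→32,u→41,p→48,d→35,1→50 39:3→17,u→26,p→40,d→50,1→39 40:3→15,u→42,p→40,d→51,1→40 41:3→15,u→41,p→51,d→44,1→41 42:3→15,u→42,p→42,d→45,1→42 43:3→32,u→52,p→43,d→19,1→43 44:3→15,u→15,p→44,d→44,1→44 45:3→15,u→45,p→15,d→53,1→45 46:3→32,u→29,p→29,d→47,1→46 47:3→30,u→15,p→44,d→47,1→47 48:3→32,u→52,p→48,d→35,1→54 49:3→17,u→42,p→40,d→54,1→49 50:3→32,u→41,p→51,d→47,1→50 51:3→15,u→52,p→51,d→44,1→51 52:3→15,u→52,p→52,d→53,1→52 53:3→15,u→15,p→15,d→53,1→53 54:3→32,u→52,p→51,d→47,1→54.
'33p': |S_i|=[71, 60, 14, 2] end={s26,s43} ∉↓L; 3/3 del acc.
'pu3': run [71, 56, 21, 3] end={s18,s26,s43} rej; 3/3 deletions ∈↓L.
'ddu': N↓-sim [71, 42, 14, 3] end={s26,s33,s43} ∉↓L; 3/3 deletions ∈↓L.
'u31p3': run [71, 61, 49, 35, 15, 2] end={s26,s43} — reject; 5/5 del acc.
'p3pudp': N↓-sim [71, 56, 42, 32, 11, 5, 2] end={s26,s43} — reject; 6/6 single-dels accept.
5 obstructions.


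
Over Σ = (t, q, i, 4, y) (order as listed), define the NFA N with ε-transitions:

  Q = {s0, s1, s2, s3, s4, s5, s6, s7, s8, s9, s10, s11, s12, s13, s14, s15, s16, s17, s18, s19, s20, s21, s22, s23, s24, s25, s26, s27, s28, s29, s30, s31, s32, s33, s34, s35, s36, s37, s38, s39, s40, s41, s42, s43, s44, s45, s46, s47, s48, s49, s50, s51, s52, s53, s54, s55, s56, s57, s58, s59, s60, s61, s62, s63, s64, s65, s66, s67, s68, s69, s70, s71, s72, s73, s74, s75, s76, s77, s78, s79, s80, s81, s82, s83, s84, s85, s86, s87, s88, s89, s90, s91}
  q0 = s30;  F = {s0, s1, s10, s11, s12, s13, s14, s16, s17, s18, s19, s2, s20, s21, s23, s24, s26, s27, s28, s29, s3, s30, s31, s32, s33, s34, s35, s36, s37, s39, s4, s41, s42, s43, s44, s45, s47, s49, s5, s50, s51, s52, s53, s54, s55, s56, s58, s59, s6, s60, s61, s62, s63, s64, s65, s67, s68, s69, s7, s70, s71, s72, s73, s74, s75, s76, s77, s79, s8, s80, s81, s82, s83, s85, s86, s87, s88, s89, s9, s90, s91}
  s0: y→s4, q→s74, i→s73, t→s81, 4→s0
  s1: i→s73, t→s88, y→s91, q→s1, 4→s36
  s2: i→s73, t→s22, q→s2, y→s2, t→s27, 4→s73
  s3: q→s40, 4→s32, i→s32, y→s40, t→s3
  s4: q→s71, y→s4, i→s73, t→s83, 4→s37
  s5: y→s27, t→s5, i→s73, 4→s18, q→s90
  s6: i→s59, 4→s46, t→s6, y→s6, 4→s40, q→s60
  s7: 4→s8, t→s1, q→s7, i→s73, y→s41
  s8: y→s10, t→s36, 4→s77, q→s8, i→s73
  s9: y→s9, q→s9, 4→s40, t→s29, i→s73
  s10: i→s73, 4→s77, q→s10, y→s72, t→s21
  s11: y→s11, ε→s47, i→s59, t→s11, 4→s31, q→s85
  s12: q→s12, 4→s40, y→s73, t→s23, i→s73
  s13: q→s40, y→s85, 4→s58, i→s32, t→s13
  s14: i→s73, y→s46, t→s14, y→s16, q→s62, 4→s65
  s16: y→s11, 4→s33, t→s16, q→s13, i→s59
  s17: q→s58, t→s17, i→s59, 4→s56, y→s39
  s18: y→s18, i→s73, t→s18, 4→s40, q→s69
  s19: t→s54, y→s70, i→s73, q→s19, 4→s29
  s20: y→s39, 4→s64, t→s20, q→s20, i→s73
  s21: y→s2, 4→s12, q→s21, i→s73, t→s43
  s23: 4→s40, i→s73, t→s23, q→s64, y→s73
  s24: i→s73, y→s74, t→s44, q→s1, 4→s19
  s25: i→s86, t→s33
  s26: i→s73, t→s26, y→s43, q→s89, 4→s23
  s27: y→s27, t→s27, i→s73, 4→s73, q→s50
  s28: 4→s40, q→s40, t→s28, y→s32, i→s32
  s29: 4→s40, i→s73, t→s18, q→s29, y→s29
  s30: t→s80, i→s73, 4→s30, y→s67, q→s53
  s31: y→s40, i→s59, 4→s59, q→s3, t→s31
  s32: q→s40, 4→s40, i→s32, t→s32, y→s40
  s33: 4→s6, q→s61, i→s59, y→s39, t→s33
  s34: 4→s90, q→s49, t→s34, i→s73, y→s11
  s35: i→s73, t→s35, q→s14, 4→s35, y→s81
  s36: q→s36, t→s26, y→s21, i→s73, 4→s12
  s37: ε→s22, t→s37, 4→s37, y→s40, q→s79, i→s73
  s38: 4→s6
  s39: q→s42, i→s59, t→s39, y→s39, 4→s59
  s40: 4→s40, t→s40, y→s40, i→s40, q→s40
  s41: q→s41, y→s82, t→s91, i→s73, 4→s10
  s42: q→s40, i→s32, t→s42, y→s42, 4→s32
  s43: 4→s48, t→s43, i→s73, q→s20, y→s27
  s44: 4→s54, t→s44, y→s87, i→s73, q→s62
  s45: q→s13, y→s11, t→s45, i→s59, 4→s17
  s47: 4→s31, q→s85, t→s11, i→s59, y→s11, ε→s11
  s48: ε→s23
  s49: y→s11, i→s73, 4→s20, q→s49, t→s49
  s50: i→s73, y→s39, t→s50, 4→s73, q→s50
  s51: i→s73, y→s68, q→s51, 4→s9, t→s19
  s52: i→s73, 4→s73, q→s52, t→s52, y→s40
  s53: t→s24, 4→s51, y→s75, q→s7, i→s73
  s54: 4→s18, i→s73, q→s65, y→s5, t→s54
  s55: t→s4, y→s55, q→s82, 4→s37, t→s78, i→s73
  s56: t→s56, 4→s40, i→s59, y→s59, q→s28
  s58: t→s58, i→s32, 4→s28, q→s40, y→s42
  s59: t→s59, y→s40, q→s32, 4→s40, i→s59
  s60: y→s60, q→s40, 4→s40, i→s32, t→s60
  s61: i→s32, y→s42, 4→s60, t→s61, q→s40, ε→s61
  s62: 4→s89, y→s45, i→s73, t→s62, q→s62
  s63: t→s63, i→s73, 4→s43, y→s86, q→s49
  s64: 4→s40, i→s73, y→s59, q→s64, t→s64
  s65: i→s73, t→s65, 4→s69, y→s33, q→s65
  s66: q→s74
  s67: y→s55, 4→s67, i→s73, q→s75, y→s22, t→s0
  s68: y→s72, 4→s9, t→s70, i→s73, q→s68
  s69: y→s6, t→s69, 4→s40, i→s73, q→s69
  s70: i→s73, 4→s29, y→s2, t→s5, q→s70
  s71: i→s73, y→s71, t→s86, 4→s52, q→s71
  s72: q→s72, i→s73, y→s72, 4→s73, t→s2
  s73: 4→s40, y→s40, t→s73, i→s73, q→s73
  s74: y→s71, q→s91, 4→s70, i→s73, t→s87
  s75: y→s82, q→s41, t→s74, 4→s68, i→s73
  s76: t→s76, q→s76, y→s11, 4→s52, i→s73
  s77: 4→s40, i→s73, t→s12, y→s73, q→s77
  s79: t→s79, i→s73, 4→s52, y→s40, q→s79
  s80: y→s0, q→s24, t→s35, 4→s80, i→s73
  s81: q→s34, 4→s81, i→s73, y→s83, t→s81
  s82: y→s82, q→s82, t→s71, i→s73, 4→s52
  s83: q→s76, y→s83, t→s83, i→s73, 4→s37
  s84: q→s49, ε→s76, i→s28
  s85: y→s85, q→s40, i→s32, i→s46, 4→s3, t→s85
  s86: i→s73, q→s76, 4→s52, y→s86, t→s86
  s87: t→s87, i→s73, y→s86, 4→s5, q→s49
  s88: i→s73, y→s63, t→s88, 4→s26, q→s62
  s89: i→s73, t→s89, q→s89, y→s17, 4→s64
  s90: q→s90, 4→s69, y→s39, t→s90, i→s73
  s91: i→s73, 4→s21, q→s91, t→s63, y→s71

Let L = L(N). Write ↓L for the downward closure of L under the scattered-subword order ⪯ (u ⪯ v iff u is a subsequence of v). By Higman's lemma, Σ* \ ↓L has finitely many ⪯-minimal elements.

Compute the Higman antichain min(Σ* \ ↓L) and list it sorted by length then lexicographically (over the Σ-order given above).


Antichain: [i4, iy, q444, yy4y, ttqyqq, qq44yy].

|Q|=92, |F|=81, |δ|=428 (6 ε).
min D↑ (81 st, q0=0, F={11}): 0:t→1,q→2,i→3,4→0,y→4 1:t→5,q→6,i→3,4→1,y→7 2:t→6,q→8,i→3,4→9,y→10 3:t→3,q→3,i→3,4→11,y→11 4:t→7,q→10,i→3,4→4,y→12 5:t→5,q→13,i→3,4→5,y→14 6:t→15,q→16,i→3,4→17,y→18 7:t→14,q→18,i→3,4→7,y→19 8:t→16,q→8,i→3,4→20,y→21 9:t→17,q→9,i→3,4→22,y→23 10:t→18,q→21,i→3,4→23,y→24 11:t→11,q→11,i→11,4→11,y→11 12:t→19,q→24,i→3,4→25,y→12 13:t→13,q→26,i→3,4→27,y→28 14:t→14,q→29,i→3,4→14,y→30 15:t→15,q→26,i→3,4→31,y→32 16:t→33,q→16,i→3,4→34,y→35 17:t→31,q→17,i→3,4→36,y→37 18:t→32,q→35,i→3,4→37,y→38 19:t→30,q→38,i→3,4→25,y→19 20:t→34,q→20,i→3,4→39,y→40 21:t→35,q→21,i→3,4→40,y→24 22:t→36,q→22,i→3,4→11,y→22 23:t→37,q→23,i→3,4→22,y→41 24:t→38,q→24,i→3,4→42,y→24 25:t→25,q→43,i→3,4→25,y→11 26:t→26,q→26,i→3,4→44,y→45 27:t→27,q→27,i→3,4→46,y→47 28:t→28,q→48,i→49,4→47,y→50 29:t→29,q→51,i→3,4→52,y→50 30:t→30,q→53,i→3,4→25,y→30 31:t→31,q→27,i→3,4→54,y→55 32:t→32,q→51,i→3,4→55,y→56 33:t→33,q→26,i→3,4→57,y→58 34:t→57,q→34,i→3,4→59,y→60 35:t→58,q→35,i→3,4→60,y→38 36:t→54,q→36,i→3,4→11,y→36 37:t→55,q→37,i→3,4→36,y→61 38:t→56,q→38,i→3,4→42,y→38 39:t→59,q→39,i→3,4→11,y→3 40:t→60,q→40,i→3,4→39,y→41 41:t→61,q→41,i→3,4→3,y→41 42:t→42,q→42,i→3,4→3,y→11 43:t→43,q→43,i→3,4→42,y→11 44:t→44,q→44,i→3,4→62,y→63 45:t→45,q→48,i→49,4→63,y→50 46:t→46,q→46,i→3,4→11,y→64 47:t→47,q→65,i→49,4→64,y→66 48:t→48,q→11,i→67,4→68,y→69 49:t→49,q→67,i→49,4→11,y→11 50:t→50,q→69,i→49,4→70,y→50 51:t→51,q→51,i→3,4→71,y→50 52:t→52,q→52,i→3,4→46,y→66 53:t→53,q→53,i→3,4→42,y→50 54:t→54,q→46,i→3,4→11,y→54 55:t→55,q→52,i→3,4→54,y→72 56:t→56,q→53,i→3,4→42,y→56 57:t→57,q→44,i→3,4→73,y→74 58:t→58,q→51,i→3,4→74,y→56 59:t→73,q→59,i→3,4→11,y→3 60:t→74,q→60,i→3,4→59,y→61 61:t→72,q→61,i→3,4→3,y→61 62:t→62,q→62,i→3,4→11,y→49 63:t→63,q→68,i→49,4→75,y→66 64:t→64,q→76,i→49,4→11,y→64 65:t→65,q→11,i→67,4→76,y→77 66:t→66,q→77,i→49,4→49,y→66 67:t→67,q→11,i→67,4→11,y→11 68:t→68,q→11,i→67,4→78,y→77 69:t→69,q→11,i→67,4→79,y→69 70:t→70,q→79,i→49,4→49,y→11 71:t→71,q→71,i→3,4→62,y→66 72:t→72,q→80,i→3,4→3,y→72 73:t→73,q→62,i→3,4→11,y→3 74:t→74,q→71,i→3,4→73,y→72 75:t→75,q→78,i→49,4→11,y→49 76:t→76,q→11,i→67,4→11,y→76 77:t→77,q→11,i→67,4→67,y→77 78:t→78,q→11,i→67,4→11,y→67 79:t→79,q→11,i→67,4→67,y→11 80:t→80,q→80,i→3,4→3,y→66 [Hopcroft].
'i4': run [86, 5, 1] end={s40} ∉↓L; 2/2 single-dels accept.
'iy': N↓-sim [86, 5, 1] end={s40} rej; 2/2 del acc.
'q444': run [86, 75, 48, 18, 2] end={s40,s46} ∉↓L; 4/4 del acc.
'yy4y': run [86, 67, 34, 11, 1] end={s40} rej; 4/4 del acc.
'ttqyqq': run [86, 71, 55, 37, 22, 11, 1] end={s40} ∉↓L; 6/6 deletions ∈↓L.
'qq44yy': |S_i|=[86, 75, 66, 38, 12, 4, 1] end={s40} rej; 6/6 deletions ∈↓L.
6 obstructions.
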